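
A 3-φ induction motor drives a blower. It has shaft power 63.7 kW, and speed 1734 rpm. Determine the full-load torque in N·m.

351 N·m

ω = 2π × 1734/60 = 181.6 rad/s
τ = P/ω = 63700/181.6 = 351 N·m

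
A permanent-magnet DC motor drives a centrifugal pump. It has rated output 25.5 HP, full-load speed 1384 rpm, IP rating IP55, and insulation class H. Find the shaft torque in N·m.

P_out = 25.5 × 746 = 19023 W
ω = 2π × 1384/60 = 144.9 rad/s
τ = P_out/ω = 19023/144.9 = 131 N·m

131 N·m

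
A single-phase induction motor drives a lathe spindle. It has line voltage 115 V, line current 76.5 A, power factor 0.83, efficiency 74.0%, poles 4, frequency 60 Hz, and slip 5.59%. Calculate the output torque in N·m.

P_in = V·I·cosφ = 115 × 76.5 × 0.83 = 7302 W
P_out = η·P_in = 0.74 × 7302 = 5403 W
n_s = 120×60/4 = 1800 rpm; n = 1800×(1−0.0559) = 1699 rpm
ω = 2π×1699/60 = 177.9 rad/s
τ = P_out/ω = 5403/177.9 = 30.4 N·m

30.4 N·m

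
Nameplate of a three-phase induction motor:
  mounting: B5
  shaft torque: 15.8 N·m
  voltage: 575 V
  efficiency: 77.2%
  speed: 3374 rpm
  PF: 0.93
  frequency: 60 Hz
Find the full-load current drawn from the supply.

7.81 A

ω = 2π×3374/60 = 353.3 rad/s; P_out = τω = 15.8 × 353.3 = 5582 W
P_in = P_out / η = 5582 / 0.772 = 7231 W
I_L = P_in / (√3·V_L·cosφ) = 7231 / (1.732 × 575 × 0.93) = 7.81 A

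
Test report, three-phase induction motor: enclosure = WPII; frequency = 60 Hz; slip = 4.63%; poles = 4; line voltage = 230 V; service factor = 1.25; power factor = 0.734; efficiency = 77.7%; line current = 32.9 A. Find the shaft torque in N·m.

P_in = √3·V·I·cosφ = 1.732 × 230 × 32.9 × 0.734 = 9620 W
P_out = η·P_in = 0.777 × 9620 = 7475 W
n_s = 120×60/4 = 1800 rpm; n = 1800×(1−0.0463) = 1717 rpm
ω = 2π×1717/60 = 179.8 rad/s
τ = P_out/ω = 7475/179.8 = 41.6 N·m

41.6 N·m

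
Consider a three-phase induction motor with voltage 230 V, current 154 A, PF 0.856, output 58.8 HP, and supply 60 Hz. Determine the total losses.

8650 W

P_in = √3·V·I·cosφ = 1.732×230×154×0.856 = 52513 W
P_out = 58.8×746 = 43865 W
Losses = P_in − P_out = 52513 − 43865 = 8648 W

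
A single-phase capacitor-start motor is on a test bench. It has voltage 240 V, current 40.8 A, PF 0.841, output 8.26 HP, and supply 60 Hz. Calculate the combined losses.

2070 W

P_in = V·I·cosφ = 240×40.8×0.841 = 8235 W
P_out = 8.26×746 = 6162 W
Losses = P_in − P_out = 8235 − 6162 = 2073 W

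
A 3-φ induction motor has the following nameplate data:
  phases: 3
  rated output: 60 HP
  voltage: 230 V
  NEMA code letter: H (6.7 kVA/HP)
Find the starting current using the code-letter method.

S_LR = 6.7 × 60 = 402 kVA
I_LR = S_LR/(√3·V_L) = 402000/(1.732×230) = 1010 A

1010 A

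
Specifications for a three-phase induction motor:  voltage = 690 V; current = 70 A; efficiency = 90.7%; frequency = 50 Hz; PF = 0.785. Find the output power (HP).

P_in = √3·V·I·cosφ = 1.732 × 690 × 70 × 0.785 = 65670 W
P_out = η·P_in = 0.907 × 65670 = 59563 W
= 59563/746 = 79.8 HP

79.8 HP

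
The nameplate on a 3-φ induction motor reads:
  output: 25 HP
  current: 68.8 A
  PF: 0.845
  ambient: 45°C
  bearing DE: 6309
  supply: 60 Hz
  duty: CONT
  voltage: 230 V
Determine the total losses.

4510 W

P_in = √3·V·I·cosφ = 1.732×230×68.8×0.845 = 23159 W
P_out = 25×746 = 18650 W
Losses = P_in − P_out = 23159 − 18650 = 4509 W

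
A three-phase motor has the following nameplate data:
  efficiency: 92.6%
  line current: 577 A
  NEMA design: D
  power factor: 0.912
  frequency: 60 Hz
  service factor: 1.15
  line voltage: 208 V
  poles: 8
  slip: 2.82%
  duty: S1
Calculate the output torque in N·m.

P_in = √3·V·I·cosφ = 1.732 × 208 × 577 × 0.912 = 189575 W
P_out = η·P_in = 0.926 × 189575 = 175546 W
n_s = 120×60/8 = 900 rpm; n = 900×(1−0.0282) = 875 rpm
ω = 2π×875/60 = 91.63 rad/s
τ = P_out/ω = 175546/91.63 = 1920 N·m

1920 N·m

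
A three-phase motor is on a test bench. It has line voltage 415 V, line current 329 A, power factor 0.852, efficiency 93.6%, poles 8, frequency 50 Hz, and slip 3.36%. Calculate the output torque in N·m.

2480 N·m

P_in = √3·V·I·cosφ = 1.732 × 415 × 329 × 0.852 = 201480 W
P_out = η·P_in = 0.936 × 201480 = 188585 W
n_s = 120×50/8 = 750 rpm; n = 750×(1−0.0336) = 725 rpm
ω = 2π×725/60 = 75.92 rad/s
τ = P_out/ω = 188585/75.92 = 2480 N·m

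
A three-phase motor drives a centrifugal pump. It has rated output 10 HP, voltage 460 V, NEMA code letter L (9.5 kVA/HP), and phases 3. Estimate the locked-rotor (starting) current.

S_LR = 9.5 × 10 = 95 kVA
I_LR = S_LR/(√3·V_L) = 95000/(1.732×460) = 119 A

119 A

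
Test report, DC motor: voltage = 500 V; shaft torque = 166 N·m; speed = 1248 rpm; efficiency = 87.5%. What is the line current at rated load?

ω = 2π×1248/60 = 130.7 rad/s; P_out = τω = 166 × 130.7 = 21696 W
P_in = P_out / η = 21696 / 0.875 = 24795 W
I = P_in / V = 24795 / 500 = 49.6 A

49.6 A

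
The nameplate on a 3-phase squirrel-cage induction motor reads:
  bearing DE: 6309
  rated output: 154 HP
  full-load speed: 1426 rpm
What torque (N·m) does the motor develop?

769 N·m

P_out = 154 × 746 = 114884 W
ω = 2π × 1426/60 = 149.3 rad/s
τ = P_out/ω = 114884/149.3 = 769 N·m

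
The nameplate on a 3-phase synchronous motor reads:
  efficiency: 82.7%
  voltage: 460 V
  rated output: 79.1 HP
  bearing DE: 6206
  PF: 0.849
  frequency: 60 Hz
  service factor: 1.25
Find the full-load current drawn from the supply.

P_out = 79.1 × 746 = 59009 W
P_in = P_out / η = 59009 / 0.827 = 71353 W
I_L = P_in / (√3·V_L·cosφ) = 71353 / (1.732 × 460 × 0.849) = 105 A

105 A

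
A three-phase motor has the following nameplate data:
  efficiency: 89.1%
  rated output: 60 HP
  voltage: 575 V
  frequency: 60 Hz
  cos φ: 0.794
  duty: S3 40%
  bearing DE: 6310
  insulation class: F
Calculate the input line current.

63.5 A

P_out = 60 × 746 = 44760 W
P_in = P_out / η = 44760 / 0.891 = 50236 W
I_L = P_in / (√3·V_L·cosφ) = 50236 / (1.732 × 575 × 0.794) = 63.5 A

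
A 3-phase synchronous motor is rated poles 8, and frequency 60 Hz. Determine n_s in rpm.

n_s = 120f/p = 120×60/8 = 900 rpm

900 rpm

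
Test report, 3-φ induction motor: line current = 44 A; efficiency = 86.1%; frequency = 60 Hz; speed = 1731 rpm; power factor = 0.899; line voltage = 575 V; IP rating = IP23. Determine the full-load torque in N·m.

187 N·m

P_in = √3·V·I·cosφ = 1.732 × 575 × 44 × 0.899 = 39394 W
P_out = η·P_in = 0.861 × 39394 = 33918 W
n = 1731 rpm
ω = 2π×1731/60 = 181.3 rad/s
τ = P_out/ω = 33918/181.3 = 187 N·m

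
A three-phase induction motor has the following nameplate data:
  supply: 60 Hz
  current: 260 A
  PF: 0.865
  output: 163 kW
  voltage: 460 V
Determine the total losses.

P_in = √3·V·I·cosφ = 1.732×460×260×0.865 = 179182 W
P_out = 163000 W
Losses = P_in − P_out = 179182 − 163000 = 16182 W

16.2 kW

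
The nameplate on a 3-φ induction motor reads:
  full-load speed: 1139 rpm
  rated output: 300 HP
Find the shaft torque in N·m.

P_out = 300 × 746 = 223800 W
ω = 2π × 1139/60 = 119.3 rad/s
τ = P_out/ω = 223800/119.3 = 1880 N·m

1880 N·m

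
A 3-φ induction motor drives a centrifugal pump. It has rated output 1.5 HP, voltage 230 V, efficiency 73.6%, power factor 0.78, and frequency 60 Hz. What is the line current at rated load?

4.89 A

P_out = 1.5 × 746 = 1119 W
P_in = P_out / η = 1119 / 0.736 = 1520 W
I_L = P_in / (√3·V_L·cosφ) = 1520 / (1.732 × 230 × 0.78) = 4.89 A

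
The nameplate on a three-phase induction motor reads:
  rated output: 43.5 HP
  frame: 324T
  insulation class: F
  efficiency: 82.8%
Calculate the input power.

39.2 kW

P_out = 43.5 × 746 = 32451 W
P_in = P_out/η = 32451/0.828 = 39192 W = 39.2 kW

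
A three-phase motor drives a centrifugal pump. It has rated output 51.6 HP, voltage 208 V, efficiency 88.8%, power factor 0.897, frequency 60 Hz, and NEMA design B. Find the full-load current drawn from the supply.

134 A

P_out = 51.6 × 746 = 38494 W
P_in = P_out / η = 38494 / 0.888 = 43349 W
I_L = P_in / (√3·V_L·cosφ) = 43349 / (1.732 × 208 × 0.897) = 134 A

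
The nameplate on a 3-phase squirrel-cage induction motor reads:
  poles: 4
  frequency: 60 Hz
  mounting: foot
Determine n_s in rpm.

n_s = 120f/p = 120×60/4 = 1800 rpm

1800 rpm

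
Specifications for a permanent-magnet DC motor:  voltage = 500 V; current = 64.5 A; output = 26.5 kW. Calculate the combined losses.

5.75 kW

P_in = V·I = 500×64.5 = 32250 W
P_out = 26500 W
Losses = P_in − P_out = 32250 − 26500 = 5750 W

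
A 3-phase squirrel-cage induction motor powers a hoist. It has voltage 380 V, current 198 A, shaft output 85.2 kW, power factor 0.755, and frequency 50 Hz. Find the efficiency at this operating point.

86.6 %

P_out = 85.2 kW = 85200 W
P_in = √3·V_L·I_L·cosφ = 1.732 × 380 × 198 × 0.755 = 98388 W
η = P_out / P_in = 85200 / 98388 = 0.866 = 86.6%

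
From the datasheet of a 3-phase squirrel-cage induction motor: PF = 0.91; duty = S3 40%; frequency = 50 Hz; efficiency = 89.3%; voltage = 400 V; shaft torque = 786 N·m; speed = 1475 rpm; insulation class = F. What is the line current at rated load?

ω = 2π×1475/60 = 154.5 rad/s; P_out = τω = 786 × 154.5 = 121437 W
P_in = P_out / η = 121437 / 0.893 = 135988 W
I_L = P_in / (√3·V_L·cosφ) = 135988 / (1.732 × 400 × 0.91) = 216 A

216 A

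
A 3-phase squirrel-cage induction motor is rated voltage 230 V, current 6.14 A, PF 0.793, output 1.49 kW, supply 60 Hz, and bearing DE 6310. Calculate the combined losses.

P_in = √3·V·I·cosφ = 1.732×230×6.14×0.793 = 1940 W
P_out = 1490 W
Losses = P_in − P_out = 1940 − 1490 = 450 W

450 W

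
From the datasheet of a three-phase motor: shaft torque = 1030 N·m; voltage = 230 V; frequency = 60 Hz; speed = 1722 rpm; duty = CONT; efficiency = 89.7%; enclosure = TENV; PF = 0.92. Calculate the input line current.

ω = 2π×1722/60 = 180.3 rad/s; P_out = τω = 1030 × 180.3 = 185709 W
P_in = P_out / η = 185709 / 0.897 = 207033 W
I_L = P_in / (√3·V_L·cosφ) = 207033 / (1.732 × 230 × 0.92) = 565 A

565 A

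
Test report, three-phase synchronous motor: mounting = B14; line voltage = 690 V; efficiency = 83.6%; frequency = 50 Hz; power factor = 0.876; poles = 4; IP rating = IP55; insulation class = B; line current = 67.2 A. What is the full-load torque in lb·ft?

276 lb·ft

P_in = √3·V·I·cosφ = 1.732 × 690 × 67.2 × 0.876 = 70351 W
P_out = η·P_in = 0.836 × 70351 = 58813 W
n = n_s = 120×50/4 = 1500 rpm (synchronous)
ω = 2π×1500/60 = 157.1 rad/s
τ = P_out/ω = 58813/157.1 = 374.4 N·m
In lb·ft: 374.4/1.356 = 276 lb·ft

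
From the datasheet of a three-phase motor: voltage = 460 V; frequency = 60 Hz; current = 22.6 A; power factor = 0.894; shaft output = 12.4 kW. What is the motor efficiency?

77.0 %

P_out = 12.4 kW = 12400 W
P_in = √3·V_L·I_L·cosφ = 1.732 × 460 × 22.6 × 0.894 = 16097 W
η = P_out / P_in = 12400 / 16097 = 0.770 = 77.0%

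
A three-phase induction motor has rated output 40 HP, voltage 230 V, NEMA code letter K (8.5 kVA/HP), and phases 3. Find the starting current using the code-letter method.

S_LR = 8.5 × 40 = 340 kVA
I_LR = S_LR/(√3·V_L) = 340000/(1.732×230) = 853 A

853 A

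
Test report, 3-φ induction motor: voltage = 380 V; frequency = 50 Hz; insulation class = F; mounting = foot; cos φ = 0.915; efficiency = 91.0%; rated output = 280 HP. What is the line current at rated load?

381 A

P_out = 280 × 746 = 208880 W
P_in = P_out / η = 208880 / 0.910 = 229538 W
I_L = P_in / (√3·V_L·cosφ) = 229538 / (1.732 × 380 × 0.915) = 381 A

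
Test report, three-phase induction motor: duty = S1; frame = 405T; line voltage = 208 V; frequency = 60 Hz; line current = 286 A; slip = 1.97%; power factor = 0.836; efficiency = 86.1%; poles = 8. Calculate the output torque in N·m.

803 N·m

P_in = √3·V·I·cosφ = 1.732 × 208 × 286 × 0.836 = 86136 W
P_out = η·P_in = 0.861 × 86136 = 74163 W
n_s = 120×60/8 = 900 rpm; n = 900×(1−0.0197) = 882 rpm
ω = 2π×882/60 = 92.36 rad/s
τ = P_out/ω = 74163/92.36 = 803 N·m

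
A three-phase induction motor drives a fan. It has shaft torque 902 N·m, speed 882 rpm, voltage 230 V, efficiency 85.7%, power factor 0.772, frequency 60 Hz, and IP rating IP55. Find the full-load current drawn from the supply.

316 A

ω = 2π×882/60 = 92.36 rad/s; P_out = τω = 902 × 92.36 = 83309 W
P_in = P_out / η = 83309 / 0.857 = 97210 W
I_L = P_in / (√3·V_L·cosφ) = 97210 / (1.732 × 230 × 0.772) = 316 A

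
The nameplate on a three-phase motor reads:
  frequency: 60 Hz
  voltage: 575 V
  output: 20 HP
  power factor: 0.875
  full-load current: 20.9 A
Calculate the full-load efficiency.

81.9 %

P_out = 20 × 746 = 14920 W
P_in = √3·V_L·I_L·cosφ = 1.732 × 575 × 20.9 × 0.875 = 18213 W
η = P_out / P_in = 14920 / 18213 = 0.819 = 81.9%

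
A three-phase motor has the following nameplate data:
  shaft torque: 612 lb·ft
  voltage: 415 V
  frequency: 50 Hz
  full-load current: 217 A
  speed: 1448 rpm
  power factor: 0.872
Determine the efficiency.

τ = 612 lb·ft × 1.356 = 829.9 N·m
ω = 2π × 1448/60 = 151.6 rad/s; P_out = τω = 829.9 × 151.6 = 125813 W
P_in = √3·V_L·I_L·cosφ = 1.732 × 415 × 217 × 0.872 = 136010 W
η = P_out / P_in = 125813 / 136010 = 0.925 = 92.5%

92.5 %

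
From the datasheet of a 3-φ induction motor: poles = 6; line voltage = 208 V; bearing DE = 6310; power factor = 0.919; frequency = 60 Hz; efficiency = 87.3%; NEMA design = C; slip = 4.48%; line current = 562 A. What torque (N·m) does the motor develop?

1350 N·m

P_in = √3·V·I·cosφ = 1.732 × 208 × 562 × 0.919 = 186064 W
P_out = η·P_in = 0.873 × 186064 = 162434 W
n_s = 120×60/6 = 1200 rpm; n = 1200×(1−0.0448) = 1146 rpm
ω = 2π×1146/60 = 120 rad/s
τ = P_out/ω = 162434/120 = 1350 N·m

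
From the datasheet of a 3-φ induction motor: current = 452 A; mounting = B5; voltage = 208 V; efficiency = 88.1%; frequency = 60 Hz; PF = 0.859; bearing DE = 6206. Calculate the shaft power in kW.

123 kW

P_in = √3·V·I·cosφ = 1.732 × 208 × 452 × 0.859 = 139876 W
P_out = η·P_in = 0.881 × 139876 = 123231 W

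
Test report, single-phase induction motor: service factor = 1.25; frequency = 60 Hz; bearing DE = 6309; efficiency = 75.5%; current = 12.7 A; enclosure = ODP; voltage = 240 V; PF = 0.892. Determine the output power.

2.05 kW

P_in = V·I·cosφ = 240 × 12.7 × 0.892 = 2719 W
P_out = η·P_in = 0.755 × 2719 = 2053 W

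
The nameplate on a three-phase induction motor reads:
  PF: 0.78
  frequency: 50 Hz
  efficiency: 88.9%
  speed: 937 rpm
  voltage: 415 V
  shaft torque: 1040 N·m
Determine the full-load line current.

205 A

ω = 2π×937/60 = 98.12 rad/s; P_out = τω = 1040 × 98.12 = 102045 W
P_in = P_out / η = 102045 / 0.889 = 114786 W
I_L = P_in / (√3·V_L·cosφ) = 114786 / (1.732 × 415 × 0.78) = 205 A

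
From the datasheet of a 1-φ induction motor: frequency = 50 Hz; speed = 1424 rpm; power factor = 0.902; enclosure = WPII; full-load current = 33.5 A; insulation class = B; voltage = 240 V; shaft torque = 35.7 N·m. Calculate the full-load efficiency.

ω = 2π × 1424/60 = 149.1 rad/s; P_out = τω = 35.7 × 149.1 = 5323 W
P_in = V·I·cosφ = 240 × 33.5 × 0.902 = 7252 W
η = P_out / P_in = 5323 / 7252 = 0.734 = 73.4%

73.4 %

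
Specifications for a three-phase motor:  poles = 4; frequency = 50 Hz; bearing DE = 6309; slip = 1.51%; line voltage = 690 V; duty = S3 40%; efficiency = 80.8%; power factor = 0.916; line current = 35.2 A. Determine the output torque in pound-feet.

148 lb·ft

P_in = √3·V·I·cosφ = 1.732 × 690 × 35.2 × 0.916 = 38533 W
P_out = η·P_in = 0.808 × 38533 = 31135 W
n_s = 120×50/4 = 1500 rpm; n = 1500×(1−0.0151) = 1477 rpm
ω = 2π×1477/60 = 154.7 rad/s
τ = P_out/ω = 31135/154.7 = 201.3 N·m
In lb·ft: 201.3/1.356 = 148 lb·ft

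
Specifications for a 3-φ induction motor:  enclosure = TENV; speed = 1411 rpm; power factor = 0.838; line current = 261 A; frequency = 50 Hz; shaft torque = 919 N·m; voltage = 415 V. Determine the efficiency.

ω = 2π × 1411/60 = 147.8 rad/s; P_out = τω = 919 × 147.8 = 135828 W
P_in = √3·V_L·I_L·cosφ = 1.732 × 415 × 261 × 0.838 = 157210 W
η = P_out / P_in = 135828 / 157210 = 0.864 = 86.4%

86.4 %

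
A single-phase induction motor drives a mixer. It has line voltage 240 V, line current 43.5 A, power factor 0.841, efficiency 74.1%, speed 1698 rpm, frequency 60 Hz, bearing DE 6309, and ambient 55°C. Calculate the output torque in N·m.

36.6 N·m

P_in = V·I·cosφ = 240 × 43.5 × 0.841 = 8780 W
P_out = η·P_in = 0.741 × 8780 = 6506 W
n = 1698 rpm
ω = 2π×1698/60 = 177.8 rad/s
τ = P_out/ω = 6506/177.8 = 36.6 N·m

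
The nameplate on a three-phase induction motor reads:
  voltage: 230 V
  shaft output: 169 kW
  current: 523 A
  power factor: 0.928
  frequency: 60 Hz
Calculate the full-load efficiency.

87.4 %

P_out = 169 kW = 169000 W
P_in = √3·V_L·I_L·cosφ = 1.732 × 230 × 523 × 0.928 = 193342 W
η = P_out / P_in = 169000 / 193342 = 0.874 = 87.4%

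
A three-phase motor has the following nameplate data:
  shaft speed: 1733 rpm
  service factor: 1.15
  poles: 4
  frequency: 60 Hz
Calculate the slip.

3.7 %

n_s = 120f/p = 120×60/4 = 1800 rpm
s = (n_s − n)/n_s = (1800 − 1733)/1800 = 0.0372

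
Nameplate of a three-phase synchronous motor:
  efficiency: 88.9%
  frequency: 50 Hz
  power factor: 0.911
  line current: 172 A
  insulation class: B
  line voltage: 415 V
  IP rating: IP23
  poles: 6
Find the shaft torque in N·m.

P_in = √3·V·I·cosφ = 1.732 × 415 × 172 × 0.911 = 112627 W
P_out = η·P_in = 0.889 × 112627 = 100125 W
n = n_s = 120×50/6 = 1000 rpm (synchronous)
ω = 2π×1000/60 = 104.7 rad/s
τ = P_out/ω = 100125/104.7 = 956 N·m

956 N·m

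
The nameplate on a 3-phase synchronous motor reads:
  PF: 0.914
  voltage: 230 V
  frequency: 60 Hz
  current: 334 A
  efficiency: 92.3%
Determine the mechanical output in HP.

150 HP

P_in = √3·V·I·cosφ = 1.732 × 230 × 334 × 0.914 = 121610 W
P_out = η·P_in = 0.923 × 121610 = 112246 W
= 112246/746 = 150 HP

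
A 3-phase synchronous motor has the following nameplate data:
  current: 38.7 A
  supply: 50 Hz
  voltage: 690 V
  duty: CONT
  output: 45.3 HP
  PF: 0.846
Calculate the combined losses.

5.33 kW

P_in = √3·V·I·cosφ = 1.732×690×38.7×0.846 = 39127 W
P_out = 45.3×746 = 33794 W
Losses = P_in − P_out = 39127 − 33794 = 5333 W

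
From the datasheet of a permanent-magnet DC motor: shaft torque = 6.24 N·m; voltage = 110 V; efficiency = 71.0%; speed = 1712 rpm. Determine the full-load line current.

ω = 2π×1712/60 = 179.3 rad/s; P_out = τω = 6.24 × 179.3 = 1119 W
P_in = P_out / η = 1119 / 0.710 = 1576 W
I = P_in / V = 1576 / 110 = 14.3 A

14.3 A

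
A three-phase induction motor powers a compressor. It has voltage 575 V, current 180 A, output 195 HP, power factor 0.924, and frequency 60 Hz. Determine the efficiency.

P_out = 195 × 746 = 145470 W
P_in = √3·V_L·I_L·cosφ = 1.732 × 575 × 180 × 0.924 = 165638 W
η = P_out / P_in = 145470 / 165638 = 0.878 = 87.8%

87.8 %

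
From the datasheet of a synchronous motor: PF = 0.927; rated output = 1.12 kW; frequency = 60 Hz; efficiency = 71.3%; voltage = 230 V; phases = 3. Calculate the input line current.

P_out = 1.12 kW = 1120 W
P_in = P_out / η = 1120 / 0.713 = 1571 W
I_L = P_in / (√3·V_L·cosφ) = 1571 / (1.732 × 230 × 0.927) = 4.25 A

4.25 A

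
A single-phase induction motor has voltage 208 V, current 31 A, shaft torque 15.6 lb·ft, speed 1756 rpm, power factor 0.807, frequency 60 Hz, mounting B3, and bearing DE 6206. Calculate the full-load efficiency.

τ = 15.6 lb·ft × 1.356 = 21.15 N·m
ω = 2π × 1756/60 = 183.9 rad/s; P_out = τω = 21.15 × 183.9 = 3889 W
P_in = V·I·cosφ = 208 × 31 × 0.807 = 5204 W
η = P_out / P_in = 3889 / 5204 = 0.747 = 74.7%

74.7 %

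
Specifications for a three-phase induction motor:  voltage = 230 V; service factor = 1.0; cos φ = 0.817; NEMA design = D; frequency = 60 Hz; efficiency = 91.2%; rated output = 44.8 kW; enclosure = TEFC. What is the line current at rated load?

151 A

P_out = 44.8 kW = 44800 W
P_in = P_out / η = 44800 / 0.912 = 49123 W
I_L = P_in / (√3·V_L·cosφ) = 49123 / (1.732 × 230 × 0.817) = 151 A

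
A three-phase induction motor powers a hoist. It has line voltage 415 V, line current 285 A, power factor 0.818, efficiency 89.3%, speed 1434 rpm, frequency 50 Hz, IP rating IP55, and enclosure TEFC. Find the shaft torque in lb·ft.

P_in = √3·V·I·cosφ = 1.732 × 415 × 285 × 0.818 = 167569 W
P_out = η·P_in = 0.893 × 167569 = 149639 W
n = 1434 rpm
ω = 2π×1434/60 = 150.2 rad/s
τ = P_out/ω = 149639/150.2 = 996.3 N·m
In lb·ft: 996.3/1.356 = 735 lb·ft

735 lb·ft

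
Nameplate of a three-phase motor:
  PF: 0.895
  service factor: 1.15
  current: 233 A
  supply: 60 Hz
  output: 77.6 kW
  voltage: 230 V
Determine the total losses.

5.47 kW

P_in = √3·V·I·cosφ = 1.732×230×233×0.895 = 83072 W
P_out = 77600 W
Losses = P_in − P_out = 83072 − 77600 = 5472 W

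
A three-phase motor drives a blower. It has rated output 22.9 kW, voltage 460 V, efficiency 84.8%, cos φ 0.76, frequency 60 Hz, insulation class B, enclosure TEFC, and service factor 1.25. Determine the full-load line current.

P_out = 22.9 kW = 22900 W
P_in = P_out / η = 22900 / 0.848 = 27005 W
I_L = P_in / (√3·V_L·cosφ) = 27005 / (1.732 × 460 × 0.76) = 44.6 A

44.6 A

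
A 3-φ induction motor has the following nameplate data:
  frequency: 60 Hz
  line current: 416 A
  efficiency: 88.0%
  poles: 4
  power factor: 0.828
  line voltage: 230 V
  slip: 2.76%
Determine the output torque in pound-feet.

486 lb·ft

P_in = √3·V·I·cosφ = 1.732 × 230 × 416 × 0.828 = 137214 W
P_out = η·P_in = 0.88 × 137214 = 120748 W
n_s = 120×60/4 = 1800 rpm; n = 1800×(1−0.0276) = 1750 rpm
ω = 2π×1750/60 = 183.3 rad/s
τ = P_out/ω = 120748/183.3 = 658.7 N·m
In lb·ft: 658.7/1.356 = 486 lb·ft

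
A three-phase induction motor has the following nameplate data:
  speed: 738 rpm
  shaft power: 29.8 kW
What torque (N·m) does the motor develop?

386 N·m

ω = 2π × 738/60 = 77.28 rad/s
τ = P/ω = 29800/77.28 = 386 N·m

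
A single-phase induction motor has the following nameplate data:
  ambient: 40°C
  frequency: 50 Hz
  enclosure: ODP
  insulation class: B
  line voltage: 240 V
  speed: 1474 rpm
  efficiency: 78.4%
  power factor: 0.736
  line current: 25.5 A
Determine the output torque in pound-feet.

16.9 lb·ft

P_in = V·I·cosφ = 240 × 25.5 × 0.736 = 4504 W
P_out = η·P_in = 0.784 × 4504 = 3531 W
n = 1474 rpm
ω = 2π×1474/60 = 154.4 rad/s
τ = P_out/ω = 3531/154.4 = 22.87 N·m
In lb·ft: 22.87/1.356 = 16.9 lb·ft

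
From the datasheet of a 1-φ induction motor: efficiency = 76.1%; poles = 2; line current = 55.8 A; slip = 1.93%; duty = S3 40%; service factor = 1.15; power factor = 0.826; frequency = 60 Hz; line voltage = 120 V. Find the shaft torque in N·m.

P_in = V·I·cosφ = 120 × 55.8 × 0.826 = 5531 W
P_out = η·P_in = 0.761 × 5531 = 4209 W
n_s = 120×60/2 = 3600 rpm; n = 3600×(1−0.0193) = 3531 rpm
ω = 2π×3531/60 = 369.8 rad/s
τ = P_out/ω = 4209/369.8 = 11.4 N·m

11.4 N·m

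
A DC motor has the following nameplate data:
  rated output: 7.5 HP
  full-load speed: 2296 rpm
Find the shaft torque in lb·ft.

P_out = 7.5 × 746 = 5595 W
ω = 2π × 2296/60 = 240.4 rad/s
τ = P_out/ω = 5595/240.4 = 23.27 N·m
In lb·ft: 23.27/1.356 = 17.2 lb·ft

17.2 lb·ft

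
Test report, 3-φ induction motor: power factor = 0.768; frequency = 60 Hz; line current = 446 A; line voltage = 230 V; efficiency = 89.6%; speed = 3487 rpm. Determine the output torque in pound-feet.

247 lb·ft

P_in = √3·V·I·cosφ = 1.732 × 230 × 446 × 0.768 = 136449 W
P_out = η·P_in = 0.896 × 136449 = 122258 W
n = 3487 rpm
ω = 2π×3487/60 = 365.2 rad/s
τ = P_out/ω = 122258/365.2 = 334.8 N·m
In lb·ft: 334.8/1.356 = 247 lb·ft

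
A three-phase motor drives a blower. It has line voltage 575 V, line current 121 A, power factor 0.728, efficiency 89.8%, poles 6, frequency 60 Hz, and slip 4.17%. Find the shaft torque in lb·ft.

483 lb·ft

P_in = √3·V·I·cosφ = 1.732 × 575 × 121 × 0.728 = 87727 W
P_out = η·P_in = 0.898 × 87727 = 78779 W
n_s = 120×60/6 = 1200 rpm; n = 1200×(1−0.0417) = 1150 rpm
ω = 2π×1150/60 = 120.4 rad/s
τ = P_out/ω = 78779/120.4 = 654.3 N·m
In lb·ft: 654.3/1.356 = 483 lb·ft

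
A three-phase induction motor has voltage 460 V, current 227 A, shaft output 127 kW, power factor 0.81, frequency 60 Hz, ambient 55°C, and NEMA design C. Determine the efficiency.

P_out = 127 kW = 127000 W
P_in = √3·V_L·I_L·cosφ = 1.732 × 460 × 227 × 0.81 = 146493 W
η = P_out / P_in = 127000 / 146493 = 0.867 = 86.7%

86.7 %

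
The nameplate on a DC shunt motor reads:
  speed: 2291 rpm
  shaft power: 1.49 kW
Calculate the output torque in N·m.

6.21 N·m

ω = 2π × 2291/60 = 239.9 rad/s
τ = P/ω = 1490/239.9 = 6.21 N·m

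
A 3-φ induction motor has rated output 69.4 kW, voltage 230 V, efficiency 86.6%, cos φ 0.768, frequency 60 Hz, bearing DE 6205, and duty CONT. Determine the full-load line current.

P_out = 69.4 kW = 69400 W
P_in = P_out / η = 69400 / 0.866 = 80139 W
I_L = P_in / (√3·V_L·cosφ) = 80139 / (1.732 × 230 × 0.768) = 262 A

262 A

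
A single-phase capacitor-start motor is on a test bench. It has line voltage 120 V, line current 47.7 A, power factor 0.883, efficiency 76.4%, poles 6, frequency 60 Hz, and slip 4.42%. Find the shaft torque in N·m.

P_in = V·I·cosφ = 120 × 47.7 × 0.883 = 5054 W
P_out = η·P_in = 0.764 × 5054 = 3861 W
n_s = 120×60/6 = 1200 rpm; n = 1200×(1−0.0442) = 1147 rpm
ω = 2π×1147/60 = 120.1 rad/s
τ = P_out/ω = 3861/120.1 = 32.1 N·m

32.1 N·m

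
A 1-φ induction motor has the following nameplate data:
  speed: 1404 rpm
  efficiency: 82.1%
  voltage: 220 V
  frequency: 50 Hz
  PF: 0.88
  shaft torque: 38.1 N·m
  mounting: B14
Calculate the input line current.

35.2 A

ω = 2π×1404/60 = 147 rad/s; P_out = τω = 38.1 × 147 = 5601 W
P_in = P_out / η = 5601 / 0.821 = 6822 W
I = P_in / (V·cosφ) = 6822 / (220 × 0.88) = 35.2 A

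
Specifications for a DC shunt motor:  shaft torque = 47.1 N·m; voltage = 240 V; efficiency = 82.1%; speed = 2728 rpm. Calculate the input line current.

68.3 A

ω = 2π×2728/60 = 285.7 rad/s; P_out = τω = 47.1 × 285.7 = 13456 W
P_in = P_out / η = 13456 / 0.821 = 16390 W
I = P_in / V = 16390 / 240 = 68.3 A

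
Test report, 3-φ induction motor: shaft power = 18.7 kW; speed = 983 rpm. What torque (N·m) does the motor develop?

182 N·m

ω = 2π × 983/60 = 102.9 rad/s
τ = P/ω = 18700/102.9 = 182 N·m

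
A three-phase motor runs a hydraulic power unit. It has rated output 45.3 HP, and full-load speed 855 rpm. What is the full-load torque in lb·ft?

P_out = 45.3 × 746 = 33794 W
ω = 2π × 855/60 = 89.54 rad/s
τ = P_out/ω = 33794/89.54 = 377.4 N·m
In lb·ft: 377.4/1.356 = 278 lb·ft

278 lb·ft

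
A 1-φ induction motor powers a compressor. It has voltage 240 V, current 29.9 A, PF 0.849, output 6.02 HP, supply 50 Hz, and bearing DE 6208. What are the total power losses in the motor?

1.6 kW

P_in = V·I·cosφ = 240×29.9×0.849 = 6092 W
P_out = 6.02×746 = 4491 W
Losses = P_in − P_out = 6092 − 4491 = 1601 W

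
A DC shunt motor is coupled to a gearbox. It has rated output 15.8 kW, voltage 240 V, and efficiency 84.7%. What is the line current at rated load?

77.7 A

P_out = 15.8 kW = 15800 W
P_in = P_out / η = 15800 / 0.847 = 18654 W
I = P_in / V = 18654 / 240 = 77.7 A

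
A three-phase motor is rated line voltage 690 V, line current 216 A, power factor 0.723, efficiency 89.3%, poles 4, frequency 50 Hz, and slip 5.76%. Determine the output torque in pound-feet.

830 lb·ft

P_in = √3·V·I·cosφ = 1.732 × 690 × 216 × 0.723 = 186633 W
P_out = η·P_in = 0.893 × 186633 = 166663 W
n_s = 120×50/4 = 1500 rpm; n = 1500×(1−0.0576) = 1414 rpm
ω = 2π×1414/60 = 148.1 rad/s
τ = P_out/ω = 166663/148.1 = 1125 N·m
In lb·ft: 1125/1.356 = 830 lb·ft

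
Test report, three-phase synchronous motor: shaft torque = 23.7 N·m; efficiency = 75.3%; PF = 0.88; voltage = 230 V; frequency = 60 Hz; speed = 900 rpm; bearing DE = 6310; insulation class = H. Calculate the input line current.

8.46 A

ω = 2π×900/60 = 94.25 rad/s; P_out = τω = 23.7 × 94.25 = 2234 W
P_in = P_out / η = 2234 / 0.753 = 2967 W
I_L = P_in / (√3·V_L·cosφ) = 2967 / (1.732 × 230 × 0.88) = 8.46 A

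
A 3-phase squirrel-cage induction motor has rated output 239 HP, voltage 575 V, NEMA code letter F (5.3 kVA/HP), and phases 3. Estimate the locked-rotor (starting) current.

S_LR = 5.3 × 239 = 1266.7 kVA
I_LR = S_LR/(√3·V_L) = 1266700/(1.732×575) = 1270 A

1270 A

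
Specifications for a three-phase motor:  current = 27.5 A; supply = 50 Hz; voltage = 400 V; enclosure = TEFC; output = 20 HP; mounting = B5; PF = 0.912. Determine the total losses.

P_in = √3·V·I·cosφ = 1.732×400×27.5×0.912 = 17375 W
P_out = 20×746 = 14920 W
Losses = P_in − P_out = 17375 − 14920 = 2455 W

2.46 kW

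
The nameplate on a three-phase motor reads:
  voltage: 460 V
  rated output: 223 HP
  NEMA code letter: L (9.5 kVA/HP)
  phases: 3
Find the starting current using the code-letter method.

2660 A

S_LR = 9.5 × 223 = 2118.5 kVA
I_LR = S_LR/(√3·V_L) = 2118500/(1.732×460) = 2660 A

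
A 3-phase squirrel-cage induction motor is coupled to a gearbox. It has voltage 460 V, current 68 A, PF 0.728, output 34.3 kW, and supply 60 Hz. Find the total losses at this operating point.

5.14 kW

P_in = √3·V·I·cosφ = 1.732×460×68×0.728 = 39441 W
P_out = 34300 W
Losses = P_in − P_out = 39441 − 34300 = 5141 W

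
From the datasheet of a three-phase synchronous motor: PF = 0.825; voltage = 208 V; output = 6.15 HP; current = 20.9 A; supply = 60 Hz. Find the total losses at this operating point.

P_in = √3·V·I·cosφ = 1.732×208×20.9×0.825 = 6212 W
P_out = 6.15×746 = 4588 W
Losses = P_in − P_out = 6212 − 4588 = 1624 W

1620 W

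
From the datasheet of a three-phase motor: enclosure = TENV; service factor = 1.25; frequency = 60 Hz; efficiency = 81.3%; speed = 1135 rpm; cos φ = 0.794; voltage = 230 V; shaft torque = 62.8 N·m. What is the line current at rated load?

ω = 2π×1135/60 = 118.9 rad/s; P_out = τω = 62.8 × 118.9 = 7467 W
P_in = P_out / η = 7467 / 0.813 = 9185 W
I_L = P_in / (√3·V_L·cosφ) = 9185 / (1.732 × 230 × 0.794) = 29 A

29 A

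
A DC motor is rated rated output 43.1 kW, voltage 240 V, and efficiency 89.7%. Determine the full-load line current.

200 A

P_out = 43.1 kW = 43100 W
P_in = P_out / η = 43100 / 0.897 = 48049 W
I = P_in / V = 48049 / 240 = 200 A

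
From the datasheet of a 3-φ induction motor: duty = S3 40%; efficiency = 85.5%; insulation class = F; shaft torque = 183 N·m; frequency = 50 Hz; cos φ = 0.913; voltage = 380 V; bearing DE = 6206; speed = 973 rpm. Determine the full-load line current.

36.3 A

ω = 2π×973/60 = 101.9 rad/s; P_out = τω = 183 × 101.9 = 18648 W
P_in = P_out / η = 18648 / 0.855 = 21811 W
I_L = P_in / (√3·V_L·cosφ) = 21811 / (1.732 × 380 × 0.913) = 36.3 A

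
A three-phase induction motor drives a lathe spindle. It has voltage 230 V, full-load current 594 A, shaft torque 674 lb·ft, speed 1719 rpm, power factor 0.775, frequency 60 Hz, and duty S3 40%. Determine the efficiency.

89.7 %

τ = 674 lb·ft × 1.356 = 913.9 N·m
ω = 2π × 1719/60 = 180 rad/s; P_out = τω = 913.9 × 180 = 164502 W
P_in = √3·V_L·I_L·cosφ = 1.732 × 230 × 594 × 0.775 = 183385 W
η = P_out / P_in = 164502 / 183385 = 0.897 = 89.7%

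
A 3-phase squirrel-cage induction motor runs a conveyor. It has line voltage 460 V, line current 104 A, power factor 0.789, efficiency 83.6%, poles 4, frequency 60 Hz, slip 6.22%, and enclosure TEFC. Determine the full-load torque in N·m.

P_in = √3·V·I·cosφ = 1.732 × 460 × 104 × 0.789 = 65376 W
P_out = η·P_in = 0.836 × 65376 = 54654 W
n_s = 120×60/4 = 1800 rpm; n = 1800×(1−0.0622) = 1688 rpm
ω = 2π×1688/60 = 176.8 rad/s
τ = P_out/ω = 54654/176.8 = 309 N·m

309 N·m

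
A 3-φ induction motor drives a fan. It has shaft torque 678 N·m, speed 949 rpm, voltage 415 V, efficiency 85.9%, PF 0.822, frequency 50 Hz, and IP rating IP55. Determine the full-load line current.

133 A

ω = 2π×949/60 = 99.38 rad/s; P_out = τω = 678 × 99.38 = 67380 W
P_in = P_out / η = 67380 / 0.859 = 78440 W
I_L = P_in / (√3·V_L·cosφ) = 78440 / (1.732 × 415 × 0.822) = 133 A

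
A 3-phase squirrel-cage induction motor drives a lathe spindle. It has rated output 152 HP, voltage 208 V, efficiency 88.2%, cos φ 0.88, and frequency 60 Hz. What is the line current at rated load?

406 A

P_out = 152 × 746 = 113392 W
P_in = P_out / η = 113392 / 0.882 = 128562 W
I_L = P_in / (√3·V_L·cosφ) = 128562 / (1.732 × 208 × 0.88) = 406 A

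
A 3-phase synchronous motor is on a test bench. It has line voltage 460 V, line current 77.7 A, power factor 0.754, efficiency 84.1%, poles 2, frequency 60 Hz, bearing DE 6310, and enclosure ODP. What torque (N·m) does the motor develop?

P_in = √3·V·I·cosφ = 1.732 × 460 × 77.7 × 0.754 = 46676 W
P_out = η·P_in = 0.841 × 46676 = 39255 W
n = n_s = 120×60/2 = 3600 rpm (synchronous)
ω = 2π×3600/60 = 377 rad/s
τ = P_out/ω = 39255/377 = 104 N·m

104 N·m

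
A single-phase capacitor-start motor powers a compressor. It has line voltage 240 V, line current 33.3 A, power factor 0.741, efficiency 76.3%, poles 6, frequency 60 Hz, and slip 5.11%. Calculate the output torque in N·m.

37.9 N·m

P_in = V·I·cosφ = 240 × 33.3 × 0.741 = 5922 W
P_out = η·P_in = 0.763 × 5922 = 4518 W
n_s = 120×60/6 = 1200 rpm; n = 1200×(1−0.0511) = 1139 rpm
ω = 2π×1139/60 = 119.3 rad/s
τ = P_out/ω = 4518/119.3 = 37.9 N·m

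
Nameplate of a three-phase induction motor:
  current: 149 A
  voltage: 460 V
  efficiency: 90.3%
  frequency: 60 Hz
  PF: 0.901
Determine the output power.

96.6 kW

P_in = √3·V·I·cosφ = 1.732 × 460 × 149 × 0.901 = 106959 W
P_out = η·P_in = 0.903 × 106959 = 96584 W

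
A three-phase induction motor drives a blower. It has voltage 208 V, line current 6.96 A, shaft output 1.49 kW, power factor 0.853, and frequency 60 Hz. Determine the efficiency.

69.7 %

P_out = 1.49 kW = 1490 W
P_in = √3·V_L·I_L·cosφ = 1.732 × 208 × 6.96 × 0.853 = 2139 W
η = P_out / P_in = 1490 / 2139 = 0.697 = 69.7%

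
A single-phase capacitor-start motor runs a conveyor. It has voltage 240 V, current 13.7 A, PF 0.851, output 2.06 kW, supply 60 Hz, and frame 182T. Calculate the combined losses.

738 W

P_in = V·I·cosφ = 240×13.7×0.851 = 2798 W
P_out = 2060 W
Losses = P_in − P_out = 2798 − 2060 = 738 W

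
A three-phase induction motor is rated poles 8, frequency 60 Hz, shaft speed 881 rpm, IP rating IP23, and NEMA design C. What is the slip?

n_s = 120f/p = 120×60/8 = 900 rpm
s = (n_s − n)/n_s = (900 − 881)/900 = 0.0211

2.11 %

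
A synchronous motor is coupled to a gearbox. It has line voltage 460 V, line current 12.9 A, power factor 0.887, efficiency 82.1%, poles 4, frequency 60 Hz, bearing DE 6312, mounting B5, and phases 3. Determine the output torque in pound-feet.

P_in = √3·V·I·cosφ = 1.732 × 460 × 12.9 × 0.887 = 9116 W
P_out = η·P_in = 0.821 × 9116 = 7484 W
n = n_s = 120×60/4 = 1800 rpm (synchronous)
ω = 2π×1800/60 = 188.5 rad/s
τ = P_out/ω = 7484/188.5 = 39.7 N·m
In lb·ft: 39.7/1.356 = 29.3 lb·ft

29.3 lb·ft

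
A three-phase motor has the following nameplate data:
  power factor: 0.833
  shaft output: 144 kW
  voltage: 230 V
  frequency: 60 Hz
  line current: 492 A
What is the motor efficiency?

88.2 %

P_out = 144 kW = 144000 W
P_in = √3·V_L·I_L·cosφ = 1.732 × 230 × 492 × 0.833 = 163262 W
η = P_out / P_in = 144000 / 163262 = 0.882 = 88.2%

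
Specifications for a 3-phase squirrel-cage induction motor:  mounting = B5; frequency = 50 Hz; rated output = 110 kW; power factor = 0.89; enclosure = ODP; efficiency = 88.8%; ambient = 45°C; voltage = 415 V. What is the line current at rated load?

P_out = 110 kW = 110000 W
P_in = P_out / η = 110000 / 0.888 = 123874 W
I_L = P_in / (√3·V_L·cosφ) = 123874 / (1.732 × 415 × 0.89) = 194 A

194 A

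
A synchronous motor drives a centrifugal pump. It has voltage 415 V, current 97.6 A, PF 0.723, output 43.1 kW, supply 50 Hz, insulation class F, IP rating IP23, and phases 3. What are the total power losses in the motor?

P_in = √3·V·I·cosφ = 1.732×415×97.6×0.723 = 50721 W
P_out = 43100 W
Losses = P_in − P_out = 50721 − 43100 = 7621 W

7620 W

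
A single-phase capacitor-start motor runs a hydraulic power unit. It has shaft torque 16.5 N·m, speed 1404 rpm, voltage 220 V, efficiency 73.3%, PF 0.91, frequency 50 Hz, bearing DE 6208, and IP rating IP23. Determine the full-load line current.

ω = 2π×1404/60 = 147 rad/s; P_out = τω = 16.5 × 147 = 2426 W
P_in = P_out / η = 2426 / 0.733 = 3310 W
I = P_in / (V·cosφ) = 3310 / (220 × 0.91) = 16.5 A

16.5 A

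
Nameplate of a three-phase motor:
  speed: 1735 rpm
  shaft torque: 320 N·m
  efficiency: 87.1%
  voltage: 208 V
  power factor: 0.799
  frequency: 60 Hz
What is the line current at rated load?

232 A

ω = 2π×1735/60 = 181.7 rad/s; P_out = τω = 320 × 181.7 = 58144 W
P_in = P_out / η = 58144 / 0.871 = 66755 W
I_L = P_in / (√3·V_L·cosφ) = 66755 / (1.732 × 208 × 0.799) = 232 A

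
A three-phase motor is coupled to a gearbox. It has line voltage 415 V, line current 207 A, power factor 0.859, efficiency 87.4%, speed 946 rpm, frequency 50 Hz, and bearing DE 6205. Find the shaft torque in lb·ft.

832 lb·ft

P_in = √3·V·I·cosφ = 1.732 × 415 × 207 × 0.859 = 127808 W
P_out = η·P_in = 0.874 × 127808 = 111704 W
n = 946 rpm
ω = 2π×946/60 = 99.06 rad/s
τ = P_out/ω = 111704/99.06 = 1128 N·m
In lb·ft: 1128/1.356 = 832 lb·ft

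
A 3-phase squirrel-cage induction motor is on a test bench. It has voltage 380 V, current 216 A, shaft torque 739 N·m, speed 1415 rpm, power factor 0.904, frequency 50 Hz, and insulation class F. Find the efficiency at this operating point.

85.2 %

ω = 2π × 1415/60 = 148.2 rad/s; P_out = τω = 739 × 148.2 = 109520 W
P_in = √3·V_L·I_L·cosφ = 1.732 × 380 × 216 × 0.904 = 128515 W
η = P_out / P_in = 109520 / 128515 = 0.852 = 85.2%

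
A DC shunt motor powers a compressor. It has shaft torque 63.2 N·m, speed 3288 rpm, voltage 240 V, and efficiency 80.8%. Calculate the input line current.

ω = 2π×3288/60 = 344.3 rad/s; P_out = τω = 63.2 × 344.3 = 21760 W
P_in = P_out / η = 21760 / 0.808 = 26931 W
I = P_in / V = 26931 / 240 = 112 A

112 A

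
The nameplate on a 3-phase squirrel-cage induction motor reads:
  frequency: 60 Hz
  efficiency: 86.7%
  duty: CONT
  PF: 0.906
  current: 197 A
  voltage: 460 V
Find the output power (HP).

165 HP

P_in = √3·V·I·cosφ = 1.732 × 460 × 197 × 0.906 = 142200 W
P_out = η·P_in = 0.867 × 142200 = 123287 W
= 123287/746 = 165 HP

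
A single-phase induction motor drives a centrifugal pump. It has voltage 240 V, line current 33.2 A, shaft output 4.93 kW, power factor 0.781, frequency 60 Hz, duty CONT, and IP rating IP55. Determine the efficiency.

79.2 %

P_out = 4.93 kW = 4930 W
P_in = V·I·cosφ = 240 × 33.2 × 0.781 = 6223 W
η = P_out / P_in = 4930 / 6223 = 0.792 = 79.2%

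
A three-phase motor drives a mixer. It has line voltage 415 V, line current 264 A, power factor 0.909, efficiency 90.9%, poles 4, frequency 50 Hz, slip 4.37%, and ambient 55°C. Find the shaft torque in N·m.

1040 N·m

P_in = √3·V·I·cosφ = 1.732 × 415 × 264 × 0.909 = 172490 W
P_out = η·P_in = 0.909 × 172490 = 156793 W
n_s = 120×50/4 = 1500 rpm; n = 1500×(1−0.0437) = 1434 rpm
ω = 2π×1434/60 = 150.2 rad/s
τ = P_out/ω = 156793/150.2 = 1040 N·m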